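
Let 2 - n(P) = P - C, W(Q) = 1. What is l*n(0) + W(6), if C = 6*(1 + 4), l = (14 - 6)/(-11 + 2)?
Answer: -247/9 ≈ -27.444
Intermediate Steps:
l = -8/9 (l = 8/(-9) = 8*(-⅑) = -8/9 ≈ -0.88889)
C = 30 (C = 6*5 = 30)
n(P) = 32 - P (n(P) = 2 - (P - 1*30) = 2 - (P - 30) = 2 - (-30 + P) = 2 + (30 - P) = 32 - P)
l*n(0) + W(6) = -8*(32 - 1*0)/9 + 1 = -8*(32 + 0)/9 + 1 = -8/9*32 + 1 = -256/9 + 1 = -247/9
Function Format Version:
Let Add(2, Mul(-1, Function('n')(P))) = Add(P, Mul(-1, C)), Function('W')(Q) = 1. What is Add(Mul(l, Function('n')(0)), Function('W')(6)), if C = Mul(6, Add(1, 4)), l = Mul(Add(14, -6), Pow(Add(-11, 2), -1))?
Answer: Rational(-247, 9) ≈ -27.444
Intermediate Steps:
l = Rational(-8, 9) (l = Mul(8, Pow(-9, -1)) = Mul(8, Rational(-1, 9)) = Rational(-8, 9) ≈ -0.88889)
C = 30 (C = Mul(6, 5) = 30)
Function('n')(P) = Add(32, Mul(-1, P)) (Function('n')(P) = Add(2, Mul(-1, Add(P, Mul(-1, 30)))) = Add(2, Mul(-1, Add(P, -30))) = Add(2, Mul(-1, Add(-30, P))) = Add(2, Add(30, Mul(-1, P))) = Add(32, Mul(-1, P)))
Add(Mul(l, Function('n')(0)), Function('W')(6)) = Add(Mul(Rational(-8, 9), Add(32, Mul(-1, 0))), 1) = Add(Mul(Rational(-8, 9), Add(32, 0)), 1) = Add(Mul(Rational(-8, 9), 32), 1) = Add(Rational(-256, 9), 1) = Rational(-247, 9)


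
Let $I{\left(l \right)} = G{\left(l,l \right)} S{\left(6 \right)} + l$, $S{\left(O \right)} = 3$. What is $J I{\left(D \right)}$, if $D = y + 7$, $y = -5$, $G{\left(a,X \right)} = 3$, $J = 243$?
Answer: $2673$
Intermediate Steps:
$D = 2$ ($D = -5 + 7 = 2$)
$I{\left(l \right)} = 9 + l$ ($I{\left(l \right)} = 3 \cdot 3 + l = 9 + l$)
$J I{\left(D \right)} = 243 \left(9 + 2\right) = 243 \cdot 11 = 2673$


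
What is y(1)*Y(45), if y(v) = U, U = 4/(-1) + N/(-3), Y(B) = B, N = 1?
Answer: -195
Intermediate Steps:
U = -13/3 (U = 4/(-1) + 1/(-3) = 4*(-1) + 1*(-⅓) = -4 - ⅓ = -13/3 ≈ -4.3333)
y(v) = -13/3
y(1)*Y(45) = -13/3*45 = -195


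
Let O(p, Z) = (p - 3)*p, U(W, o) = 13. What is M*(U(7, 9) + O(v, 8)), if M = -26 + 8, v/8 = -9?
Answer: -97434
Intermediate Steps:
v = -72 (v = 8*(-9) = -72)
M = -18
O(p, Z) = p*(-3 + p) (O(p, Z) = (-3 + p)*p = p*(-3 + p))
M*(U(7, 9) + O(v, 8)) = -18*(13 - 72*(-3 - 72)) = -18*(13 - 72*(-75)) = -18*(13 + 5400) = -18*5413 = -97434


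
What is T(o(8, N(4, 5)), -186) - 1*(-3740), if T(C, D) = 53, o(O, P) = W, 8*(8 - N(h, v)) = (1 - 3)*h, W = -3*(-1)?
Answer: 3793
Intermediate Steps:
W = 3
N(h, v) = 8 + h/4 (N(h, v) = 8 - (1 - 3)*h/8 = 8 - (-1)*h/4 = 8 + h/4)
o(O, P) = 3
T(o(8, N(4, 5)), -186) - 1*(-3740) = 53 - 1*(-3740) = 53 + 3740 = 3793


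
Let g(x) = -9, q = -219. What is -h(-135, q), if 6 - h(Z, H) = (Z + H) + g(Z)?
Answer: -369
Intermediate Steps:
h(Z, H) = 15 - H - Z (h(Z, H) = 6 - ((Z + H) - 9) = 6 - ((H + Z) - 9) = 6 - (-9 + H + Z) = 6 + (9 - H - Z) = 15 - H - Z)
-h(-135, q) = -(15 - 1*(-219) - 1*(-135)) = -(15 + 219 + 135) = -1*369 = -369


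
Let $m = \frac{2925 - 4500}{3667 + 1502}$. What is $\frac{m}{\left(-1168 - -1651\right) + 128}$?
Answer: $- \frac{525}{1052753} \approx -0.00049869$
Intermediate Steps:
$m = - \frac{525}{1723}$ ($m = - \frac{1575}{5169} = \left(-1575\right) \frac{1}{5169} = - \frac{525}{1723} \approx -0.3047$)
$\frac{m}{\left(-1168 - -1651\right) + 128} = - \frac{525}{1723 \left(\left(-1168 - -1651\right) + 128\right)} = - \frac{525}{1723 \left(\left(-1168 + 1651\right) + 128\right)} = - \frac{525}{1723 \left(483 + 128\right)} = - \frac{525}{1723 \cdot 611} = \left(- \frac{525}{1723}\right) \frac{1}{611} = - \frac{525}{1052753}$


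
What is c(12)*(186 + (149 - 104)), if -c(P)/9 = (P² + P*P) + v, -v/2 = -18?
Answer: -673596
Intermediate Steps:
v = 36 (v = -2*(-18) = 36)
c(P) = -324 - 18*P² (c(P) = -9*((P² + P*P) + 36) = -9*((P² + P²) + 36) = -9*(2*P² + 36) = -9*(36 + 2*P²) = -324 - 18*P²)
c(12)*(186 + (149 - 104)) = (-324 - 18*12²)*(186 + (149 - 104)) = (-324 - 18*144)*(186 + 45) = (-324 - 2592)*231 = -2916*231 = -673596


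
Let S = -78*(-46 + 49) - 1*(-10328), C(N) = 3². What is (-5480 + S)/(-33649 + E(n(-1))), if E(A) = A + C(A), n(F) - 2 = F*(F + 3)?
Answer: -2307/16820 ≈ -0.13716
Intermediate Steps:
C(N) = 9
n(F) = 2 + F*(3 + F) (n(F) = 2 + F*(F + 3) = 2 + F*(3 + F))
E(A) = 9 + A (E(A) = A + 9 = 9 + A)
S = 10094 (S = -78*3 + 10328 = -234 + 10328 = 10094)
(-5480 + S)/(-33649 + E(n(-1))) = (-5480 + 10094)/(-33649 + (9 + (2 + (-1)² + 3*(-1)))) = 4614/(-33649 + (9 + (2 + 1 - 3))) = 4614/(-33649 + (9 + 0)) = 4614/(-33649 + 9) = 4614/(-33640) = 4614*(-1/33640) = -2307/16820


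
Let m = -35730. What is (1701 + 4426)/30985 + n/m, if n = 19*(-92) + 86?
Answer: 9013826/36903135 ≈ 0.24426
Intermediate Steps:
n = -1662 (n = -1748 + 86 = -1662)
(1701 + 4426)/30985 + n/m = (1701 + 4426)/30985 - 1662/(-35730) = 6127*(1/30985) - 1662*(-1/35730) = 6127/30985 + 277/5955 = 9013826/36903135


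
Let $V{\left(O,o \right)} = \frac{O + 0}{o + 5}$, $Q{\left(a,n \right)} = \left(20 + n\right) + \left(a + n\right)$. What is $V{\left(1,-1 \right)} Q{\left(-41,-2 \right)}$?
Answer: $- \frac{25}{4} \approx -6.25$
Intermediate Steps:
$Q{\left(a,n \right)} = 20 + a + 2 n$
$V{\left(O,o \right)} = \frac{O}{5 + o}$
$V{\left(1,-1 \right)} Q{\left(-41,-2 \right)} = 1 \frac{1}{5 - 1} \left(20 - 41 + 2 \left(-2\right)\right) = 1 \cdot \frac{1}{4} \left(20 - 41 - 4\right) = 1 \cdot \frac{1}{4} \left(-25\right) = \frac{1}{4} \left(-25\right) = - \frac{25}{4}$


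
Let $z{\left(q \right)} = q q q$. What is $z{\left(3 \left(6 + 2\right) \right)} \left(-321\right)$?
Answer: $-4437504$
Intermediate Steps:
$z{\left(q \right)} = q^{3}$ ($z{\left(q \right)} = q^{2} q = q^{3}$)
$z{\left(3 \left(6 + 2\right) \right)} \left(-321\right) = \left(3 \left(6 + 2\right)\right)^{3} \left(-321\right) = \left(3 \cdot 8\right)^{3} \left(-321\right) = 24^{3} \left(-321\right) = 13824 \left(-321\right) = -4437504$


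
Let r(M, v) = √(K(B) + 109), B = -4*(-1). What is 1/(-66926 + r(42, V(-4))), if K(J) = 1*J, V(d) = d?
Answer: -66926/4479089363 - √113/4479089363 ≈ -1.4944e-5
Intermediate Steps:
B = 4
K(J) = J
r(M, v) = √113 (r(M, v) = √(4 + 109) = √113)
1/(-66926 + r(42, V(-4))) = 1/(-66926 + √113)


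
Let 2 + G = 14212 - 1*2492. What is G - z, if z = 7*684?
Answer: 6930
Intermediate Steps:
z = 4788
G = 11718 (G = -2 + (14212 - 1*2492) = -2 + (14212 - 2492) = -2 + 11720 = 11718)
G - z = 11718 - 1*4788 = 11718 - 4788 = 6930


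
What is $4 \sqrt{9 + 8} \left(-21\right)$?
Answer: $- 84 \sqrt{17} \approx -346.34$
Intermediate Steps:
$4 \sqrt{9 + 8} \left(-21\right) = 4 \sqrt{17} \left(-21\right) = - 84 \sqrt{17}$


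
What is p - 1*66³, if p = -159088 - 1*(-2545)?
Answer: -444039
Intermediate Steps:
p = -156543 (p = -159088 + 2545 = -156543)
p - 1*66³ = -156543 - 1*66³ = -156543 - 1*287496 = -156543 - 287496 = -444039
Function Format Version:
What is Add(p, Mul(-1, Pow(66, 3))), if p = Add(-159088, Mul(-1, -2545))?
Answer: -444039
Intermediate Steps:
p = -156543 (p = Add(-159088, 2545) = -156543)
Add(p, Mul(-1, Pow(66, 3))) = Add(-156543, Mul(-1, Pow(66, 3))) = Add(-156543, Mul(-1, 287496)) = Add(-156543, -287496) = -444039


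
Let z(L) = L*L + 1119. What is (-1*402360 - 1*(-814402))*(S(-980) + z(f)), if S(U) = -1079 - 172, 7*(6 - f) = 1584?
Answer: 977073546432/49 ≈ 1.9940e+10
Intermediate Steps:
f = -1542/7 (f = 6 - ⅐*1584 = 6 - 1584/7 = -1542/7 ≈ -220.29)
z(L) = 1119 + L² (z(L) = L² + 1119 = 1119 + L²)
S(U) = -1251
(-1*402360 - 1*(-814402))*(S(-980) + z(f)) = (-1*402360 - 1*(-814402))*(-1251 + (1119 + (-1542/7)²)) = (-402360 + 814402)*(-1251 + (1119 + 2377764/49)) = 412042*(-1251 + 2432595/49) = 412042*(2371296/49) = 977073546432/49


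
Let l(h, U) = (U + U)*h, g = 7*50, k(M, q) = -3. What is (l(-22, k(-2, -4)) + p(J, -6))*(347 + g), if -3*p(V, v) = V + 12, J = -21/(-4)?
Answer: 351985/4 ≈ 87996.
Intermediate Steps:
g = 350
l(h, U) = 2*U*h (l(h, U) = (2*U)*h = 2*U*h)
J = 21/4 (J = -21*(-1/4) = 21/4 ≈ 5.2500)
p(V, v) = -4 - V/3 (p(V, v) = -(V + 12)/3 = -(12 + V)/3 = -4 - V/3)
(l(-22, k(-2, -4)) + p(J, -6))*(347 + g) = (2*(-3)*(-22) + (-4 - 1/3*21/4))*(347 + 350) = (132 + (-4 - 7/4))*697 = (132 - 23/4)*697 = (505/4)*697 = 351985/4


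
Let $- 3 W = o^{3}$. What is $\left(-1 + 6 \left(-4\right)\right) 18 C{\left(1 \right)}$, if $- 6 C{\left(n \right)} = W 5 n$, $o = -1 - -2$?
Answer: $-125$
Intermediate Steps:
$o = 1$ ($o = -1 + 2 = 1$)
$W = - \frac{1}{3}$ ($W = - \frac{1^{3}}{3} = \left(- \frac{1}{3}\right) 1 = - \frac{1}{3} \approx -0.33333$)
$C{\left(n \right)} = \frac{5 n}{18}$ ($C{\left(n \right)} = - \frac{\left(- \frac{1}{3}\right) 5 n}{6} = - \frac{\left(- \frac{5}{3}\right) n}{6} = \frac{5 n}{18}$)
$\left(-1 + 6 \left(-4\right)\right) 18 C{\left(1 \right)} = \left(-1 + 6 \left(-4\right)\right) 18 \cdot \frac{5}{18} \cdot 1 = \left(-1 - 24\right) 18 \cdot \frac{5}{18} = \left(-25\right) 18 \cdot \frac{5}{18} = \left(-450\right) \frac{5}{18} = -125$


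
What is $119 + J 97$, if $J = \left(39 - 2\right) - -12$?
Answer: $4872$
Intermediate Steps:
$J = 49$ ($J = 37 + 12 = 49$)
$119 + J 97 = 119 + 49 \cdot 97 = 119 + 4753 = 4872$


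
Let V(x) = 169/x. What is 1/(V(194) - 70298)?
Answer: -194/13637643 ≈ -1.4225e-5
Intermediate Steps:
1/(V(194) - 70298) = 1/(169/194 - 70298) = 1/(-13637643/194) = -194/13637643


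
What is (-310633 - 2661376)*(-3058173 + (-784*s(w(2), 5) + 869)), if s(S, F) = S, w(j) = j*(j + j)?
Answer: 9104975444184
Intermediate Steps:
w(j) = 2*j² (w(j) = j*(2*j) = 2*j²)
(-310633 - 2661376)*(-3058173 + (-784*s(w(2), 5) + 869)) = (-310633 - 2661376)*(-3058173 + (-1568*2² + 869)) = -2972009*(-3058173 + (-1568*4 + 869)) = -2972009*(-3058173 + (-784*8 + 869)) = -2972009*(-3058173 + (-6272 + 869)) = -2972009*(-3058173 - 5403) = -2972009*(-3063576) = 9104975444184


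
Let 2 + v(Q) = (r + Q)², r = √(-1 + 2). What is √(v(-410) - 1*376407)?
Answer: 2*I*√52282 ≈ 457.31*I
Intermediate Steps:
r = 1 (r = √1 = 1)
v(Q) = -2 + (1 + Q)²
√(v(-410) - 1*376407) = √((-2 + (1 - 410)²) - 1*376407) = √((-2 + (-409)²) - 376407) = √((-2 + 167281) - 376407) = √(167279 - 376407) = √(-209128) = 2*I*√52282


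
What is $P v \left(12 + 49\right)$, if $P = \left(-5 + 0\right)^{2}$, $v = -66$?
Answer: $-100650$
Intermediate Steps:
$P = 25$ ($P = \left(-5\right)^{2} = 25$)
$P v \left(12 + 49\right) = 25 \left(-66\right) \left(12 + 49\right) = \left(-1650\right) 61 = -100650$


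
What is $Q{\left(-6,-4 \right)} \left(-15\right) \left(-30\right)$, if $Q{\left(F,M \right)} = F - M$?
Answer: $-900$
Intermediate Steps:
$Q{\left(-6,-4 \right)} \left(-15\right) \left(-30\right) = \left(-6 - -4\right) \left(-15\right) \left(-30\right) = \left(-6 + 4\right) \left(-15\right) \left(-30\right) = \left(-2\right) \left(-15\right) \left(-30\right) = 30 \left(-30\right) = -900$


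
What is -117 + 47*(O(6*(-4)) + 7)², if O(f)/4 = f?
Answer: 372170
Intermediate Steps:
O(f) = 4*f
-117 + 47*(O(6*(-4)) + 7)² = -117 + 47*(4*(6*(-4)) + 7)² = -117 + 47*(4*(-24) + 7)² = -117 + 47*(-96 + 7)² = -117 + 47*(-89)² = -117 + 47*7921 = -117 + 372287 = 372170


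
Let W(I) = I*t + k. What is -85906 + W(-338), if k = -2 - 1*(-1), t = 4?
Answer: -87259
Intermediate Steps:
k = -1 (k = -2 + 1 = -1)
W(I) = -1 + 4*I (W(I) = I*4 - 1 = 4*I - 1 = -1 + 4*I)
-85906 + W(-338) = -85906 + (-1 + 4*(-338)) = -85906 + (-1 - 1352) = -85906 - 1353 = -87259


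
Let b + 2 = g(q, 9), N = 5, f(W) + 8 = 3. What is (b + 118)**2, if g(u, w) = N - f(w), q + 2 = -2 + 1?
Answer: 15876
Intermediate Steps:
f(W) = -5 (f(W) = -8 + 3 = -5)
q = -3 (q = -2 + (-2 + 1) = -2 - 1 = -3)
g(u, w) = 10 (g(u, w) = 5 - 1*(-5) = 5 + 5 = 10)
b = 8 (b = -2 + 10 = 8)
(b + 118)**2 = (8 + 118)**2 = 126**2 = 15876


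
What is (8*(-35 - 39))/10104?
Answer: -74/1263 ≈ -0.058591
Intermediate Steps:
(8*(-35 - 39))/10104 = (8*(-74))*(1/10104) = -592*1/10104 = -74/1263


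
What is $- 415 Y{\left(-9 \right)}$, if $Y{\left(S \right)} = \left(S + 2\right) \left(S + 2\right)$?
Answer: $-20335$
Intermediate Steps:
$Y{\left(S \right)} = \left(2 + S\right)^{2}$ ($Y{\left(S \right)} = \left(2 + S\right) \left(2 + S\right) = \left(2 + S\right)^{2}$)
$- 415 Y{\left(-9 \right)} = - 415 \left(2 - 9\right)^{2} = - 415 \left(-7\right)^{2} = \left(-415\right) 49 = -20335$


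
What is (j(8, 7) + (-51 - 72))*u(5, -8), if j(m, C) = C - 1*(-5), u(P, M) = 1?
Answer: -111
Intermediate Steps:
j(m, C) = 5 + C (j(m, C) = C + 5 = 5 + C)
(j(8, 7) + (-51 - 72))*u(5, -8) = ((5 + 7) + (-51 - 72))*1 = (12 - 123)*1 = -111*1 = -111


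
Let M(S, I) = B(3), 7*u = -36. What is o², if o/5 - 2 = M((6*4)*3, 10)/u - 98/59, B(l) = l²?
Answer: 2772225/55696 ≈ 49.774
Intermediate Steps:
u = -36/7 (u = (⅐)*(-36) = -36/7 ≈ -5.1429)
M(S, I) = 9 (M(S, I) = 3² = 9)
o = -1665/236 (o = 10 + 5*(9/(-36/7) - 98/59) = 10 + 5*(9*(-7/36) - 98*1/59) = 10 + 5*(-7/4 - 98/59) = 10 + 5*(-805/236) = 10 - 4025/236 = -1665/236 ≈ -7.0551)
o² = (-1665/236)² = 2772225/55696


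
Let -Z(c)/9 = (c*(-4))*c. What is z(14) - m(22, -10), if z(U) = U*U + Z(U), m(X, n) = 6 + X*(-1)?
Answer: 7268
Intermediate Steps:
Z(c) = 36*c² (Z(c) = -9*c*(-4)*c = -9*(-4*c)*c = -(-36)*c² = 36*c²)
m(X, n) = 6 - X
z(U) = 37*U² (z(U) = U*U + 36*U² = U² + 36*U² = 37*U²)
z(14) - m(22, -10) = 37*14² - (6 - 1*22) = 37*196 - (6 - 22) = 7252 - 1*(-16) = 7252 + 16 = 7268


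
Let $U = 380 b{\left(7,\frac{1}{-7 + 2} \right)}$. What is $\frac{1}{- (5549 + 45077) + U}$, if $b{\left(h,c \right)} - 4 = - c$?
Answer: $- \frac{1}{49030} \approx -2.0396 \cdot 10^{-5}$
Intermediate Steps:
$b{\left(h,c \right)} = 4 - c$
$U = 1596$ ($U = 380 \left(4 - \frac{1}{-7 + 2}\right) = 380 \left(4 - \frac{1}{-5}\right) = 380 \left(4 - - \frac{1}{5}\right) = 380 \left(4 + \frac{1}{5}\right) = 380 \cdot \frac{21}{5} = 1596$)
$\frac{1}{- (5549 + 45077) + U} = \frac{1}{- (5549 + 45077) + 1596} = \frac{1}{\left(-1\right) 50626 + 1596} = \frac{1}{-50626 + 1596} = \frac{1}{-49030} = - \frac{1}{49030}$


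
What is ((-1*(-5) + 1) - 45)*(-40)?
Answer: 1560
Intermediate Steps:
((-1*(-5) + 1) - 45)*(-40) = ((5 + 1) - 45)*(-40) = (6 - 45)*(-40) = -39*(-40) = 1560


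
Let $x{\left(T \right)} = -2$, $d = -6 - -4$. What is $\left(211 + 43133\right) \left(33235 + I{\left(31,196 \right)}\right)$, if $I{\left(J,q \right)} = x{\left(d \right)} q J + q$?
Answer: $922316976$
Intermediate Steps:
$d = -2$ ($d = -6 + 4 = -2$)
$I{\left(J,q \right)} = q - 2 J q$ ($I{\left(J,q \right)} = - 2 q J + q = - 2 J q + q = q - 2 J q$)
$\left(211 + 43133\right) \left(33235 + I{\left(31,196 \right)}\right) = \left(211 + 43133\right) \left(33235 + 196 \left(1 - 62\right)\right) = 43344 \left(33235 + 196 \left(1 - 62\right)\right) = 43344 \left(33235 + 196 \left(-61\right)\right) = 43344 \left(33235 - 11956\right) = 43344 \cdot 21279 = 922316976$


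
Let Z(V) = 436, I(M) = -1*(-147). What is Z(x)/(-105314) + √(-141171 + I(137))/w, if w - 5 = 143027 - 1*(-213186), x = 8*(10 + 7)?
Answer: -218/52657 + 2*I*√8814/178109 ≈ -0.00414 + 0.0010542*I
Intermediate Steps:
I(M) = 147
x = 136 (x = 8*17 = 136)
w = 356218 (w = 5 + (143027 - 1*(-213186)) = 5 + (143027 + 213186) = 5 + 356213 = 356218)
Z(x)/(-105314) + √(-141171 + I(137))/w = 436/(-105314) + √(-141171 + 147)/356218 = 436*(-1/105314) + √(-141024)*(1/356218) = -218/52657 + (4*I*√8814)*(1/356218) = -218/52657 + 2*I*√8814/178109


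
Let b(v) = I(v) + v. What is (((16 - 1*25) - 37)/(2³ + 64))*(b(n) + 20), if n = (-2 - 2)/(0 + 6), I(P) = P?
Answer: -322/27 ≈ -11.926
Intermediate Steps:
n = -⅔ (n = -4/6 = -4*⅙ = -⅔ ≈ -0.66667)
b(v) = 2*v (b(v) = v + v = 2*v)
(((16 - 1*25) - 37)/(2³ + 64))*(b(n) + 20) = (((16 - 1*25) - 37)/(2³ + 64))*(2*(-⅔) + 20) = (((16 - 25) - 37)/(8 + 64))*(-4/3 + 20) = ((-9 - 37)/72)*(56/3) = -46*1/72*(56/3) = -23/36*56/3 = -322/27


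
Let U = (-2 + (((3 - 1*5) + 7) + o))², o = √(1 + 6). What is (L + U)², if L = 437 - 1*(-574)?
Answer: 1054981 + 12324*√7 ≈ 1.0876e+6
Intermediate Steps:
o = √7 ≈ 2.6458
L = 1011 (L = 437 + 574 = 1011)
U = (3 + √7)² (U = (-2 + (((3 - 1*5) + 7) + √7))² = (-2 + (((3 - 5) + 7) + √7))² = (-2 + ((-2 + 7) + √7))² = (-2 + (5 + √7))² = (3 + √7)² ≈ 31.875)
(L + U)² = (1011 + (3 + √7)²)²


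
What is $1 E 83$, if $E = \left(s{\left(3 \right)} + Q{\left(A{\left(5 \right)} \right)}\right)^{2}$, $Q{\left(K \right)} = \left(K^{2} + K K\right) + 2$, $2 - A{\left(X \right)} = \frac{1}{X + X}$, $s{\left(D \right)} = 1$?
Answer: $\frac{21673043}{2500} \approx 8669.2$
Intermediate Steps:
$A{\left(X \right)} = 2 - \frac{1}{2 X}$ ($A{\left(X \right)} = 2 - \frac{1}{X + X} = 2 - \frac{1}{2 X}$)
$Q{\left(K \right)} = 2 + 2 K^{2}$ ($Q{\left(K \right)} = \left(K^{2} + K^{2}\right) + 2 = 2 K^{2} + 2 = 2 + 2 K^{2}$)
$E = \frac{261121}{2500}$ ($E = \left(1 + \left(2 + 2 \left(2 - \frac{1}{2 \cdot 5}\right)^{2}\right)\right)^{2} = \left(1 + \left(2 + 2 \left(2 - \frac{1}{10}\right)^{2}\right)\right)^{2} = \left(1 + \left(2 + 2 \left(\frac{19}{10}\right)^{2}\right)\right)^{2} = \left(1 + \left(2 + 2 \cdot \frac{361}{100}\right)\right)^{2} = \left(1 + \left(2 + \frac{361}{50}\right)\right)^{2} = \left(1 + \frac{461}{50}\right)^{2} = \left(\frac{511}{50}\right)^{2} = \frac{261121}{2500} \approx 104.45$)
$1 E 83 = 1 \cdot \frac{261121}{2500} \cdot 83 = \frac{261121}{2500} \cdot 83 = \frac{21673043}{2500}$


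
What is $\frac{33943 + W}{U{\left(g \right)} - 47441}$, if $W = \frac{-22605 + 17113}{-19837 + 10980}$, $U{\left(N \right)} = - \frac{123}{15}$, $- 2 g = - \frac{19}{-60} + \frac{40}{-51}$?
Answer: $- \frac{501064405}{700429274} \approx -0.71537$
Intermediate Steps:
$g = \frac{159}{680}$ ($g = - \frac{- \frac{19}{-60} + \frac{40}{-51}}{2} = - \frac{\left(-19\right) \left(- \frac{1}{60}\right) + 40 \left(- \frac{1}{51}\right)}{2} = - \frac{\frac{19}{60} - \frac{40}{51}}{2} = \left(- \frac{1}{2}\right) \left(- \frac{159}{340}\right) = \frac{159}{680} \approx 0.23382$)
$U{\left(N \right)} = - \frac{41}{5}$ ($U{\left(N \right)} = \left(-123\right) \frac{1}{15} = - \frac{41}{5}$)
$W = \frac{5492}{8857}$ ($W = - \frac{5492}{-8857} = \left(-5492\right) \left(- \frac{1}{8857}\right) = \frac{5492}{8857} \approx 0.62007$)
$\frac{33943 + W}{U{\left(g \right)} - 47441} = \frac{33943 + \frac{5492}{8857}}{- \frac{41}{5} - 47441} = \frac{300638643}{8857 \left(- \frac{237246}{5}\right)} = \frac{300638643}{8857} \left(- \frac{5}{237246}\right) = - \frac{501064405}{700429274}$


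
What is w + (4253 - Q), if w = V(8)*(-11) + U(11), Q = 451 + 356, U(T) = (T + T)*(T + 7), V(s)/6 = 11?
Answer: 3116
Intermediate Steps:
V(s) = 66 (V(s) = 6*11 = 66)
U(T) = 2*T*(7 + T) (U(T) = (2*T)*(7 + T) = 2*T*(7 + T))
Q = 807
w = -330 (w = 66*(-11) + 2*11*(7 + 11) = -726 + 2*11*18 = -726 + 396 = -330)
w + (4253 - Q) = -330 + (4253 - 1*807) = -330 + (4253 - 807) = -330 + 3446 = 3116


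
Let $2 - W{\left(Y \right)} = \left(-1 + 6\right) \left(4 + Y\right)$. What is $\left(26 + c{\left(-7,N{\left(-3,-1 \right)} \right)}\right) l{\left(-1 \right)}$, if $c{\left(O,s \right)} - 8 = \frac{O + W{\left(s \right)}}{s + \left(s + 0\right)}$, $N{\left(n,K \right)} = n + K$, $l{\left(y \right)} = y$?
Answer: $- \frac{277}{8} \approx -34.625$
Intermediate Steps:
$W{\left(Y \right)} = -18 - 5 Y$ ($W{\left(Y \right)} = 2 - \left(-1 + 6\right) \left(4 + Y\right) = 2 - 5 \left(4 + Y\right) = 2 - \left(20 + 5 Y\right) = -18 - 5 Y$)
$N{\left(n,K \right)} = K + n$
$c{\left(O,s \right)} = 8 + \frac{-18 + O - 5 s}{2 s}$ ($c{\left(O,s \right)} = 8 + \frac{O - \left(18 + 5 s\right)}{s + \left(s + 0\right)} = 8 + \frac{-18 + O - 5 s}{s + s} = 8 + \frac{-18 + O - 5 s}{2 s}$)
$\left(26 + c{\left(-7,N{\left(-3,-1 \right)} \right)}\right) l{\left(-1 \right)} = \left(26 + \frac{-18 - 7 + 11 \left(-1 - 3\right)}{2 \left(-1 - 3\right)}\right) \left(-1\right) = \left(26 + \frac{-18 - 7 + 11 \left(-4\right)}{2 \left(-4\right)}\right) \left(-1\right) = \left(26 + \frac{1}{2} \left(- \frac{1}{4}\right) \left(-18 - 7 - 44\right)\right) \left(-1\right) = \left(26 + \frac{1}{2} \left(- \frac{1}{4}\right) \left(-69\right)\right) \left(-1\right) = \left(26 + \frac{69}{8}\right) \left(-1\right) = \frac{277}{8} \left(-1\right) = - \frac{277}{8}$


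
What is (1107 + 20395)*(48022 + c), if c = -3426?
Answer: 958903192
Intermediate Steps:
(1107 + 20395)*(48022 + c) = (1107 + 20395)*(48022 - 3426) = 21502*44596 = 958903192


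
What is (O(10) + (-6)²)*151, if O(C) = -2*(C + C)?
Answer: -604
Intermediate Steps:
O(C) = -4*C
(O(10) + (-6)²)*151 = (-4*10 + (-6)²)*151 = (-40 + 36)*151 = -4*151 = -604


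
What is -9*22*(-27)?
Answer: 5346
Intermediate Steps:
-9*22*(-27) = -198*(-27) = 5346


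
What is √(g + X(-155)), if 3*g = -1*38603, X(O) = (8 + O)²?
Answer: 4*√4917/3 ≈ 93.495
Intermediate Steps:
g = -38603/3 (g = (-1*38603)/3 = (⅓)*(-38603) = -38603/3 ≈ -12868.)
√(g + X(-155)) = √(-38603/3 + (8 - 155)²) = √(-38603/3 + (-147)²) = √(-38603/3 + 21609) = √(26224/3) = 4*√4917/3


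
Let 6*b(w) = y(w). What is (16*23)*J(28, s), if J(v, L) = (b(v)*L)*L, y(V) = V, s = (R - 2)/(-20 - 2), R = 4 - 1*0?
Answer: 5152/363 ≈ 14.193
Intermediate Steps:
R = 4 (R = 4 + 0 = 4)
s = -1/11 (s = (4 - 2)/(-20 - 2) = 2/(-22) = 2*(-1/22) = -1/11 ≈ -0.090909)
b(w) = w/6
J(v, L) = v*L²/6 (J(v, L) = ((v/6)*L)*L = (L*v/6)*L = v*L²/6)
(16*23)*J(28, s) = (16*23)*((⅙)*28*(-1/11)²) = 368*((⅙)*28*(1/121)) = 368*(14/363) = 5152/363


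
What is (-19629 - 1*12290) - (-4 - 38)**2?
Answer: -33683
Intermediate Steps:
(-19629 - 1*12290) - (-4 - 38)**2 = (-19629 - 12290) - 1*(-42)**2 = -31919 - 1*1764 = -31919 - 1764 = -33683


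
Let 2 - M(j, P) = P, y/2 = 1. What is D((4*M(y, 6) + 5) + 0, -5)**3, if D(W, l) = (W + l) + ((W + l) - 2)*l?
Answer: 405224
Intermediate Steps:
y = 2 (y = 2*1 = 2)
M(j, P) = 2 - P
D(W, l) = W + l + l*(-2 + W + l) (D(W, l) = (W + l) + (-2 + W + l)*l = (W + l) + l*(-2 + W + l) = W + l + l*(-2 + W + l))
D((4*M(y, 6) + 5) + 0, -5)**3 = (((4*(2 - 1*6) + 5) + 0) + (-5)**2 - 1*(-5) + ((4*(2 - 1*6) + 5) + 0)*(-5))**3 = (((4*(2 - 6) + 5) + 0) + 25 + 5 + ((4*(2 - 6) + 5) + 0)*(-5))**3 = (((4*(-4) + 5) + 0) + 25 + 5 + ((4*(-4) + 5) + 0)*(-5))**3 = (((-16 + 5) + 0) + 25 + 5 + ((-16 + 5) + 0)*(-5))**3 = ((-11 + 0) + 25 + 5 + (-11 + 0)*(-5))**3 = (-11 + 25 + 5 - 11*(-5))**3 = (-11 + 25 + 5 + 55)**3 = 74**3 = 405224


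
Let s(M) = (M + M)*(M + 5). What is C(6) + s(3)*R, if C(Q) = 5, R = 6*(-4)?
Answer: -1147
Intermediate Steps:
R = -24
s(M) = 2*M*(5 + M) (s(M) = (2*M)*(5 + M) = 2*M*(5 + M))
C(6) + s(3)*R = 5 + (2*3*(5 + 3))*(-24) = 5 + (2*3*8)*(-24) = 5 + 48*(-24) = 5 - 1152 = -1147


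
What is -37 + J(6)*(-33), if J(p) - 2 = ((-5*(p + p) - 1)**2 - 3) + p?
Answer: -122995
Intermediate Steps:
J(p) = -1 + p + (-1 - 10*p)**2 (J(p) = 2 + (((-5*(p + p) - 1)**2 - 3) + p) = 2 + (((-10*p - 1)**2 - 3) + p) = 2 + (((-1 - 10*p)**2 - 3) + p) = 2 + ((-3 + (-1 - 10*p)**2) + p) = 2 + (-3 + p + (-1 - 10*p)**2) = -1 + p + (-1 - 10*p)**2)
-37 + J(6)*(-33) = -37 + (6*(21 + 100*6))*(-33) = -37 + (6*(21 + 600))*(-33) = -37 + (6*621)*(-33) = -37 + 3726*(-33) = -37 - 122958 = -122995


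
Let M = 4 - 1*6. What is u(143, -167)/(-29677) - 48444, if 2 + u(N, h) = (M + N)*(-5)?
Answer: -1437671881/29677 ≈ -48444.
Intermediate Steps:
M = -2 (M = 4 - 6 = -2)
u(N, h) = 8 - 5*N (u(N, h) = -2 + (-2 + N)*(-5) = -2 + (10 - 5*N) = 8 - 5*N)
u(143, -167)/(-29677) - 48444 = (8 - 5*143)/(-29677) - 48444 = (8 - 715)*(-1/29677) - 48444 = -707*(-1/29677) - 48444 = 707/29677 - 48444 = -1437671881/29677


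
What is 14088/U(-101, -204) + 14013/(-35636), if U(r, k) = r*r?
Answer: 359093355/363522836 ≈ 0.98781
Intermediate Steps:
U(r, k) = r**2
14088/U(-101, -204) + 14013/(-35636) = 14088/((-101)**2) + 14013/(-35636) = 14088/10201 + 14013*(-1/35636) = 14088*(1/10201) - 14013/35636 = 14088/10201 - 14013/35636 = 359093355/363522836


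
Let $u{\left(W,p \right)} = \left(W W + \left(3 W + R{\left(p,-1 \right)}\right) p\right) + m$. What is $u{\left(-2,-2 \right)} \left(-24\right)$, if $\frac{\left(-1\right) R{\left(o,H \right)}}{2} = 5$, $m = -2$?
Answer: $-816$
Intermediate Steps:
$R{\left(o,H \right)} = -10$ ($R{\left(o,H \right)} = \left(-2\right) 5 = -10$)
$u{\left(W,p \right)} = -2 + W^{2} + p \left(-10 + 3 W\right)$ ($u{\left(W,p \right)} = \left(W W + \left(3 W - 10\right) p\right) - 2 = \left(W^{2} + \left(-10 + 3 W\right) p\right) - 2 = \left(W^{2} + p \left(-10 + 3 W\right)\right) - 2 = -2 + W^{2} + p \left(-10 + 3 W\right)$)
$u{\left(-2,-2 \right)} \left(-24\right) = \left(-2 + \left(-2\right)^{2} - -20 + 3 \left(-2\right) \left(-2\right)\right) \left(-24\right) = \left(-2 + 4 + 20 + 12\right) \left(-24\right) = 34 \left(-24\right) = -816$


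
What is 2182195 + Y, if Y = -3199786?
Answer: -1017591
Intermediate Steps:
2182195 + Y = 2182195 - 3199786 = -1017591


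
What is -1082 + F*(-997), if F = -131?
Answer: 129525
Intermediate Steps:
-1082 + F*(-997) = -1082 - 131*(-997) = -1082 + 130607 = 129525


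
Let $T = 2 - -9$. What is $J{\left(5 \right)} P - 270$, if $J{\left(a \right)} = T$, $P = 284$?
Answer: $2854$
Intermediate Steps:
$T = 11$ ($T = 2 + 9 = 11$)
$J{\left(a \right)} = 11$
$J{\left(5 \right)} P - 270 = 11 \cdot 284 - 270 = 3124 - 270 = 2854$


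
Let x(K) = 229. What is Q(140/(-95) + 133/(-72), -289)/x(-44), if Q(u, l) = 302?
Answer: 302/229 ≈ 1.3188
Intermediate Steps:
Q(140/(-95) + 133/(-72), -289)/x(-44) = 302/229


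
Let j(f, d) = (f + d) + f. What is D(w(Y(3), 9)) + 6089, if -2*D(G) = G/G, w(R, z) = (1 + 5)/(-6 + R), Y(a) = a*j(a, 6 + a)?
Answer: 12177/2 ≈ 6088.5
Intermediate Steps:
j(f, d) = d + 2*f (j(f, d) = (d + f) + f = d + 2*f)
Y(a) = a*(6 + 3*a) (Y(a) = a*((6 + a) + 2*a) = a*(6 + 3*a))
w(R, z) = 6/(-6 + R)
D(G) = -½ (D(G) = -G/(2*G) = -½*1 = -½)
D(w(Y(3), 9)) + 6089 = -½ + 6089 = 12177/2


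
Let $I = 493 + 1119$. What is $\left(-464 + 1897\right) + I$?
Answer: $3045$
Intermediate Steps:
$I = 1612$
$\left(-464 + 1897\right) + I = \left(-464 + 1897\right) + 1612 = 1433 + 1612 = 3045$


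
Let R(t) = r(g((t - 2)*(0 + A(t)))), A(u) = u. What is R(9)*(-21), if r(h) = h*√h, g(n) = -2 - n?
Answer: 1365*I*√65 ≈ 11005.0*I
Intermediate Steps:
r(h) = h^(3/2)
R(t) = (-2 - t*(-2 + t))^(3/2) (R(t) = (-2 - (t - 2)*(0 + t))^(3/2) = (-2 - (-2 + t)*t)^(3/2) = (-2 - t*(-2 + t))^(3/2))
R(9)*(-21) = (-2 - 1*9*(-2 + 9))^(3/2)*(-21) = (-2 - 1*9*7)^(3/2)*(-21) = (-2 - 63)^(3/2)*(-21) = (-65)^(3/2)*(-21) = -65*I*√65*(-21) = 1365*I*√65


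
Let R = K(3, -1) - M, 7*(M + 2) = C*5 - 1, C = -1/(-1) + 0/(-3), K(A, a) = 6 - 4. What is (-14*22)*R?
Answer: -1056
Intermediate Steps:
K(A, a) = 2
C = 1 (C = -1*(-1) + 0*(-⅓) = 1 + 0 = 1)
M = -10/7 (M = -2 + (1*5 - 1)/7 = -2 + (5 - 1)/7 = -2 + (⅐)*4 = -2 + 4/7 = -10/7 ≈ -1.4286)
R = 24/7 (R = 2 - 1*(-10/7) = 2 + 10/7 = 24/7 ≈ 3.4286)
(-14*22)*R = -14*22*(24/7) = -308*24/7 = -1056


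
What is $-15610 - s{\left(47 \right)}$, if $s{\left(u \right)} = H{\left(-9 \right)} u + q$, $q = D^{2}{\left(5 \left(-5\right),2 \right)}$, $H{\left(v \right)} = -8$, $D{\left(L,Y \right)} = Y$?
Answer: $-15238$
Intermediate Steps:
$q = 4$ ($q = 2^{2} = 4$)
$s{\left(u \right)} = 4 - 8 u$ ($s{\left(u \right)} = - 8 u + 4 = 4 - 8 u$)
$-15610 - s{\left(47 \right)} = -15610 - \left(4 - 376\right) = -15610 - -372 = -15610 + 372 = -15238$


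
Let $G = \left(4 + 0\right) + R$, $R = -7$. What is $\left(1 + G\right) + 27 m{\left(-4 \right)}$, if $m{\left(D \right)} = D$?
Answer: $-110$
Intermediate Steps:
$G = -3$ ($G = \left(4 + 0\right) - 7 = 4 - 7 = -3$)
$\left(1 + G\right) + 27 m{\left(-4 \right)} = \left(1 - 3\right) + 27 \left(-4\right) = -2 - 108 = -110$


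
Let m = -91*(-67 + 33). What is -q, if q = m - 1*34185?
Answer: 31091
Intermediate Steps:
m = 3094 (m = -91*(-34) = 3094)
q = -31091 (q = 3094 - 1*34185 = 3094 - 34185 = -31091)
-q = -1*(-31091) = 31091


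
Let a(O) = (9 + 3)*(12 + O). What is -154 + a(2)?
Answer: 14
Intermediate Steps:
a(O) = 144 + 12*O (a(O) = 12*(12 + O) = 144 + 12*O)
-154 + a(2) = -154 + (144 + 12*2) = -154 + (144 + 24) = -154 + 168 = 14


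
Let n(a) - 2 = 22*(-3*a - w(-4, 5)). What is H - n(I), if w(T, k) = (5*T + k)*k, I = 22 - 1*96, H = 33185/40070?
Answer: -52372867/8014 ≈ -6535.2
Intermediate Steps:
H = 6637/8014 (H = 33185*(1/40070) = 6637/8014 ≈ 0.82818)
I = -74 (I = 22 - 96 = -74)
w(T, k) = k*(k + 5*T) (w(T, k) = (k + 5*T)*k = k*(k + 5*T))
n(a) = 1652 - 66*a (n(a) = 2 + 22*(-3*a - 5*(5 + 5*(-4))) = 2 + 22*(-3*a - 5*(5 - 20)) = 2 + 22*(-3*a - 5*(-15)) = 2 + 22*(-3*a - 1*(-75)) = 2 + 22*(-3*a + 75) = 2 + 22*(75 - 3*a) = 2 + (1650 - 66*a) = 1652 - 66*a)
H - n(I) = 6637/8014 - (1652 - 66*(-74)) = 6637/8014 - (1652 + 4884) = 6637/8014 - 1*6536 = 6637/8014 - 6536 = -52372867/8014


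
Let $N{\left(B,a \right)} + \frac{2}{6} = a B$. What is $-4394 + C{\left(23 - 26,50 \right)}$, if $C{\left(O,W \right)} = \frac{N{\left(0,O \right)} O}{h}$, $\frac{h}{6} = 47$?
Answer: $- \frac{1239107}{282} \approx -4394.0$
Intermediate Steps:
$N{\left(B,a \right)} = - \frac{1}{3} + B a$ ($N{\left(B,a \right)} = - \frac{1}{3} + a B = - \frac{1}{3} + B a$)
$h = 282$ ($h = 6 \cdot 47 = 282$)
$C{\left(O,W \right)} = - \frac{O}{846}$ ($C{\left(O,W \right)} = \frac{\left(- \frac{1}{3} + 0 O\right) O}{282} = \left(- \frac{1}{3} + 0\right) O \frac{1}{282} = - \frac{O}{3} \cdot \frac{1}{282} = - \frac{O}{846}$)
$-4394 + C{\left(23 - 26,50 \right)} = -4394 - \frac{23 - 26}{846} = -4394 - - \frac{1}{282} = -4394 + \frac{1}{282} = - \frac{1239107}{282}$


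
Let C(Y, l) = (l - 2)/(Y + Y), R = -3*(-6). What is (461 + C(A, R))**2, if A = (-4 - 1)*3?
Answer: 47706649/225 ≈ 2.1203e+5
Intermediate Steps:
R = 18
A = -15 (A = -5*3 = -15)
C(Y, l) = (-2 + l)/(2*Y) (C(Y, l) = (-2 + l)/((2*Y)) = (-2 + l)*(1/(2*Y)) = (-2 + l)/(2*Y))
(461 + C(A, R))**2 = (461 + (1/2)*(-2 + 18)/(-15))**2 = (461 + (1/2)*(-1/15)*16)**2 = (461 - 8/15)**2 = (6907/15)**2 = 47706649/225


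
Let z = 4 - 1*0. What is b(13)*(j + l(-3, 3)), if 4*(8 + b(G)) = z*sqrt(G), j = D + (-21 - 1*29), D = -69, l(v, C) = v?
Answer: 976 - 122*sqrt(13) ≈ 536.12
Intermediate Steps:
z = 4 (z = 4 + 0 = 4)
j = -119 (j = -69 + (-21 - 1*29) = -69 + (-21 - 29) = -69 - 50 = -119)
b(G) = -8 + sqrt(G) (b(G) = -8 + (4*sqrt(G))/4 = -8 + sqrt(G))
b(13)*(j + l(-3, 3)) = (-8 + sqrt(13))*(-119 - 3) = (-8 + sqrt(13))*(-122) = 976 - 122*sqrt(13)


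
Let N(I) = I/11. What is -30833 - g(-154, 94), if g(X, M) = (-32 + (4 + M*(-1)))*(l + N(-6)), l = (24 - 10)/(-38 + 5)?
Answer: -1021393/33 ≈ -30951.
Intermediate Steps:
N(I) = I/11 (N(I) = I*(1/11) = I/11)
l = -14/33 (l = 14/(-33) = 14*(-1/33) = -14/33 ≈ -0.42424)
g(X, M) = 896/33 + 32*M/33 (g(X, M) = (-32 + (4 + M*(-1)))*(-14/33 + (1/11)*(-6)) = (-32 + (4 - M))*(-14/33 - 6/11) = (-28 - M)*(-32/33) = 896/33 + 32*M/33)
-30833 - g(-154, 94) = -30833 - (896/33 + (32/33)*94) = -30833 - (896/33 + 3008/33) = -30833 - 1*3904/33 = -30833 - 3904/33 = -1021393/33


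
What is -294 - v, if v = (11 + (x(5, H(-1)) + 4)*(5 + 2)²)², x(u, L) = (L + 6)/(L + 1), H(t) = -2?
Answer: -415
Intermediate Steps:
x(u, L) = (6 + L)/(1 + L)
v = 121 (v = (11 + ((6 - 2)/(1 - 2) + 4)*(5 + 2)²)² = (11 + (4/(-1) + 4)*7²)² = (11 + (-1*4 + 4)*49)² = (11 + (-4 + 4)*49)² = (11 + 0*49)² = (11 + 0)² = 11² = 121)
-294 - v = -294 - 1*121 = -294 - 121 = -415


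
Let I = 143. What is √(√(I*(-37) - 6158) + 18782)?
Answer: √(18782 + 107*I) ≈ 137.05 + 0.3904*I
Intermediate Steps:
√(√(I*(-37) - 6158) + 18782) = √(√(143*(-37) - 6158) + 18782) = √(√(-5291 - 6158) + 18782) = √(√(-11449) + 18782) = √(107*I + 18782) = √(18782 + 107*I)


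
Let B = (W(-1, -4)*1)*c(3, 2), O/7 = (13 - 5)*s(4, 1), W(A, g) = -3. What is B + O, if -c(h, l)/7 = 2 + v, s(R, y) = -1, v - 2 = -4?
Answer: -56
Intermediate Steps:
v = -2 (v = 2 - 4 = -2)
c(h, l) = 0 (c(h, l) = -7*(2 - 2) = -7*0 = 0)
O = -56 (O = 7*((13 - 5)*(-1)) = 7*(8*(-1)) = 7*(-8) = -56)
B = 0 (B = -3*1*0 = -3*0 = 0)
B + O = 0 - 56 = -56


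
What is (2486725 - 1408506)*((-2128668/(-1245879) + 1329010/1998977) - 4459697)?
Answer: -3991852728386537369298725/830161155261 ≈ -4.8085e+12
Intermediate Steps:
(2486725 - 1408506)*((-2128668/(-1245879) + 1329010/1998977) - 4459697) = 1078219*((-2128668*(-1/1245879) + 1329010*(1/1998977)) - 4459697) = 1078219*((709556/415293 + 1329010/1998977) - 4459697) = 1078219*(1970314674142/830161155261 - 4459697) = 1078219*(-3702265243319341775/830161155261) = -3991852728386537369298725/830161155261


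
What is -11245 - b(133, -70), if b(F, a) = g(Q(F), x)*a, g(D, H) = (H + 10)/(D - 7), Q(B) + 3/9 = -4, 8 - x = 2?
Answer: -192845/17 ≈ -11344.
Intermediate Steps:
x = 6 (x = 8 - 1*2 = 8 - 2 = 6)
Q(B) = -13/3 (Q(B) = -⅓ - 4 = -13/3)
g(D, H) = (10 + H)/(-7 + D)
b(F, a) = -24*a/17 (b(F, a) = ((10 + 6)/(-7 - 13/3))*a = (16/(-34/3))*a = (-3/34*16)*a = -24*a/17)
-11245 - b(133, -70) = -11245 - (-24)*(-70)/17 = -11245 - 1*1680/17 = -11245 - 1680/17 = -192845/17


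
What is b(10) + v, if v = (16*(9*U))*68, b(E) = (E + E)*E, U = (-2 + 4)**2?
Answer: 39368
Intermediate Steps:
U = 4 (U = 2**2 = 4)
b(E) = 2*E**2 (b(E) = (2*E)*E = 2*E**2)
v = 39168 (v = (16*(9*4))*68 = (16*36)*68 = 576*68 = 39168)
b(10) + v = 2*10**2 + 39168 = 2*100 + 39168 = 200 + 39168 = 39368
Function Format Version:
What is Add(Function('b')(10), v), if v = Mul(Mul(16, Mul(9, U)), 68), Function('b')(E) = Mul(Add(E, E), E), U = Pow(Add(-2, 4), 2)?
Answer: 39368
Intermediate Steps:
U = 4 (U = Pow(2, 2) = 4)
Function('b')(E) = Mul(2, Pow(E, 2)) (Function('b')(E) = Mul(Mul(2, E), E) = Mul(2, Pow(E, 2)))
v = 39168 (v = Mul(Mul(16, Mul(9, 4)), 68) = Mul(Mul(16, 36), 68) = Mul(576, 68) = 39168)
Add(Function('b')(10), v) = Add(Mul(2, Pow(10, 2)), 39168) = Add(Mul(2, 100), 39168) = Add(200, 39168) = 39368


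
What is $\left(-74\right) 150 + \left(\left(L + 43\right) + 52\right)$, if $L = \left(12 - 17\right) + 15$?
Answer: $-10995$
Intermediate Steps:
$L = 10$ ($L = -5 + 15 = 10$)
$\left(-74\right) 150 + \left(\left(L + 43\right) + 52\right) = \left(-74\right) 150 + \left(\left(10 + 43\right) + 52\right) = -11100 + \left(53 + 52\right) = -11100 + 105 = -10995$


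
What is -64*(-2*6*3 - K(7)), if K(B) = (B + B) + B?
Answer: 3648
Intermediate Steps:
K(B) = 3*B (K(B) = 2*B + B = 3*B)
-64*(-2*6*3 - K(7)) = -64*(-2*6*3 - 3*7) = -64*(-12*3 - 1*21) = -64*(-36 - 21) = -64*(-57) = 3648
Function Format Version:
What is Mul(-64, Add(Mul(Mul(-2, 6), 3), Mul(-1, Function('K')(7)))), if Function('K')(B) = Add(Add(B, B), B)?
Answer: 3648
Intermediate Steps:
Function('K')(B) = Mul(3, B) (Function('K')(B) = Add(Mul(2, B), B) = Mul(3, B))
Mul(-64, Add(Mul(Mul(-2, 6), 3), Mul(-1, Function('K')(7)))) = Mul(-64, Add(Mul(Mul(-2, 6), 3), Mul(-1, Mul(3, 7)))) = Mul(-64, Add(Mul(-12, 3), Mul(-1, 21))) = Mul(-64, Add(-36, -21)) = Mul(-64, -57) = 3648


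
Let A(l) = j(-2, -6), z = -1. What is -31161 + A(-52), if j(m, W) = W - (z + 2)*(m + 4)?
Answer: -31169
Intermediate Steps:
j(m, W) = -4 + W - m (j(m, W) = W - (-1 + 2)*(m + 4) = W - (4 + m) = W + (-4 - m) = -4 + W - m)
A(l) = -8 (A(l) = -4 - 6 - 1*(-2) = -4 - 6 + 2 = -8)
-31161 + A(-52) = -31161 - 8 = -31169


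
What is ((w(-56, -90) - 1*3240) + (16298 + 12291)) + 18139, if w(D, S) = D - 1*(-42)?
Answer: 43474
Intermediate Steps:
w(D, S) = 42 + D (w(D, S) = D + 42 = 42 + D)
((w(-56, -90) - 1*3240) + (16298 + 12291)) + 18139 = (((42 - 56) - 1*3240) + (16298 + 12291)) + 18139 = ((-14 - 3240) + 28589) + 18139 = (-3254 + 28589) + 18139 = 25335 + 18139 = 43474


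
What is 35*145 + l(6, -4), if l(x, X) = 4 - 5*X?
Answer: 5099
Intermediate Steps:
35*145 + l(6, -4) = 35*145 + (4 - 5*(-4)) = 5075 + (4 + 20) = 5075 + 24 = 5099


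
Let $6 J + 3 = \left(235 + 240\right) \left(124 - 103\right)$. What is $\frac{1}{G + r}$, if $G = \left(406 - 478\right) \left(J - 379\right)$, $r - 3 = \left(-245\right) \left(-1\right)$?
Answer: $- \frac{1}{92128} \approx -1.0854 \cdot 10^{-5}$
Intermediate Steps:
$J = 1662$ ($J = - \frac{1}{2} + \frac{\left(235 + 240\right) \left(124 - 103\right)}{6} = - \frac{1}{2} + \frac{475 \cdot 21}{6} = - \frac{1}{2} + \frac{1}{6} \cdot 9975 = - \frac{1}{2} + \frac{3325}{2} = 1662$)
$r = 248$ ($r = 3 - -245 = 3 + 245 = 248$)
$G = -92376$ ($G = \left(406 - 478\right) \left(1662 - 379\right) = \left(-72\right) 1283 = -92376$)
$\frac{1}{G + r} = \frac{1}{-92376 + 248} = \frac{1}{-92128} = - \frac{1}{92128}$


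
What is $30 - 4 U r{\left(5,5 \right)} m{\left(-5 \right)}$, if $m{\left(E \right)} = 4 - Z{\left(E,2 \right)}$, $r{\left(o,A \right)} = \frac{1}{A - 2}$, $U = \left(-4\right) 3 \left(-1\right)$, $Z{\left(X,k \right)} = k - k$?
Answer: $-1920$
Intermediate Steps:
$Z{\left(X,k \right)} = 0$
$U = 12$ ($U = \left(-12\right) \left(-1\right) = 12$)
$r{\left(o,A \right)} = \frac{1}{-2 + A}$
$m{\left(E \right)} = 4$ ($m{\left(E \right)} = 4 - 0 = 4 + 0 = 4$)
$30 - 4 U r{\left(5,5 \right)} m{\left(-5 \right)} = 30 \frac{\left(-4\right) 12}{-2 + 5} \cdot 4 = 30 \left(- \frac{48}{3}\right) 4 = 30 \left(\left(-48\right) \frac{1}{3}\right) 4 = 30 \left(-16\right) 4 = \left(-480\right) 4 = -1920$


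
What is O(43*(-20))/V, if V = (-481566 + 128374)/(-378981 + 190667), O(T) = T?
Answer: -2891965/6307 ≈ -458.53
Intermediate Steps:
V = 25228/13451 (V = -353192/(-188314) = -353192*(-1/188314) = 25228/13451 ≈ 1.8755)
O(43*(-20))/V = (43*(-20))/(25228/13451) = -860*13451/25228 = -2891965/6307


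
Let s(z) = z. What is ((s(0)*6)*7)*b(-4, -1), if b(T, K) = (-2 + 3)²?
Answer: 0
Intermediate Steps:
b(T, K) = 1 (b(T, K) = 1² = 1)
((s(0)*6)*7)*b(-4, -1) = ((0*6)*7)*1 = (0*7)*1 = 0*1 = 0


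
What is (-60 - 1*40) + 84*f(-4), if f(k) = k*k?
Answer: 1244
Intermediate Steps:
f(k) = k**2
(-60 - 1*40) + 84*f(-4) = (-60 - 1*40) + 84*(-4)**2 = (-60 - 40) + 84*16 = -100 + 1344 = 1244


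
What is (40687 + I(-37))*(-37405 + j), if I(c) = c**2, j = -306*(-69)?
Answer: -685134296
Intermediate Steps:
j = 21114
(40687 + I(-37))*(-37405 + j) = (40687 + (-37)**2)*(-37405 + 21114) = (40687 + 1369)*(-16291) = 42056*(-16291) = -685134296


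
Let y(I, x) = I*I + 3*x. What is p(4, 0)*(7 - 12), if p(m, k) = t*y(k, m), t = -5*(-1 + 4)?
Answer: 900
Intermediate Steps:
y(I, x) = I² + 3*x
t = -15 (t = -5*3 = -15)
p(m, k) = -45*m - 15*k² (p(m, k) = -15*(k² + 3*m) = -45*m - 15*k²)
p(4, 0)*(7 - 12) = (-45*4 - 15*0²)*(7 - 12) = (-180 - 15*0)*(-5) = (-180 + 0)*(-5) = -180*(-5) = 900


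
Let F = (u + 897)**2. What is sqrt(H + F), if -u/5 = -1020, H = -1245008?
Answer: sqrt(34719001) ≈ 5892.3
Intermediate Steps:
u = 5100 (u = -5*(-1020) = 5100)
F = 35964009 (F = (5100 + 897)**2 = 5997**2 = 35964009)
sqrt(H + F) = sqrt(-1245008 + 35964009) = sqrt(34719001)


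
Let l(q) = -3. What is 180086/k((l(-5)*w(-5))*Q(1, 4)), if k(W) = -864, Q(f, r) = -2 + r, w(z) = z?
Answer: -90043/432 ≈ -208.43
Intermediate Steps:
180086/k((l(-5)*w(-5))*Q(1, 4)) = 180086/(-864) = 180086*(-1/864) = -90043/432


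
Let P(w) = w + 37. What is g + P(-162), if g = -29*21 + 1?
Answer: -733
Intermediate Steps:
P(w) = 37 + w
g = -608 (g = -609 + 1 = -608)
g + P(-162) = -608 + (37 - 162) = -608 - 125 = -733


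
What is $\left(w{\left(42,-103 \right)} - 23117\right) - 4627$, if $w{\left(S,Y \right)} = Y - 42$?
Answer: $-27889$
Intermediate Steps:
$w{\left(S,Y \right)} = -42 + Y$ ($w{\left(S,Y \right)} = Y - 42 = -42 + Y$)
$\left(w{\left(42,-103 \right)} - 23117\right) - 4627 = \left(\left(-42 - 103\right) - 23117\right) - 4627 = \left(-145 - 23117\right) - 4627 = -23262 - 4627 = -27889$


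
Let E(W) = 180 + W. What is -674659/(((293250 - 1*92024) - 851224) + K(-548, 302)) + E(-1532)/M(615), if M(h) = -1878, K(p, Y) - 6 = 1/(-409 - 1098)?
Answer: 1616859385927/919786130355 ≈ 1.7579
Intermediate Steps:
K(p, Y) = 9041/1507 (K(p, Y) = 6 + 1/(-409 - 1098) = 6 + 1/(-1507) = 6 - 1/1507 = 9041/1507)
-674659/(((293250 - 1*92024) - 851224) + K(-548, 302)) + E(-1532)/M(615) = -674659/(((293250 - 1*92024) - 851224) + 9041/1507) + (180 - 1532)/(-1878) = -674659/(((293250 - 92024) - 851224) + 9041/1507) - 1352*(-1/1878) = -674659/((201226 - 851224) + 9041/1507) + 676/939 = -674659/(-649998 + 9041/1507) + 676/939 = -674659/(-979537945/1507) + 676/939 = -674659*(-1507/979537945) + 676/939 = 1016711113/979537945 + 676/939 = 1616859385927/919786130355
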